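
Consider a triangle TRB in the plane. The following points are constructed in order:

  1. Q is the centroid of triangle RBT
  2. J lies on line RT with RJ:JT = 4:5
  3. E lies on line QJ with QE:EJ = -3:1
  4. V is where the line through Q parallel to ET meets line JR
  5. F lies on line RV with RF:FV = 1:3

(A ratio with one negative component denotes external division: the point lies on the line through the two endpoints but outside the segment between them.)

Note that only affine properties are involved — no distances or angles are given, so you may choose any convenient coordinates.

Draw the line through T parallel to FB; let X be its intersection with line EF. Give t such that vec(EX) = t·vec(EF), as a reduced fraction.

t = -17/25

Work in coordinates with T = (0, 0), R = (1, 0), B = (0, 1).
1. Q is the centroid of triangle RBT ⇒ Q = (1/3, 1/3)
2. J lies on line RT with RJ:JT = 4:5 ⇒ J = (5/9, 0)
3. E lies on line QJ with QE:EJ = -3:1 ⇒ E = (2/3, -1/6)
4. V is where the line through Q parallel to ET meets line JR ⇒ V = (5/3, 0)
5. F lies on line RV with RF:FV = 1:3 ⇒ F = (7/6, 0)
through T parallel to FB: direction (-7/6, 1); meets EF at X = (49/150, -7/25)
X = E + t·(F−E) with t = -17/25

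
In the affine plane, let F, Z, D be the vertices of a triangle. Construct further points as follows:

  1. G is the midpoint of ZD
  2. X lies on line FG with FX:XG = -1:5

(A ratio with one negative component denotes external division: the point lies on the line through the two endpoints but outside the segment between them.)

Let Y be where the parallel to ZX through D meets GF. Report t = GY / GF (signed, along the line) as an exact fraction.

Choose coordinates F = (0, 0), Z = (1, 0), D = (0, 1).
1. G is the midpoint of ZD ⇒ G = (1/2, 1/2)
2. X lies on line FG with FX:XG = -1:5 ⇒ X = (-1/8, -1/8)
through D parallel to ZX: direction (-9/8, -1/8); meets GF at Y = (9/8, 9/8)
Y = G + t·(F−G) with t = -5/4

t = -5/4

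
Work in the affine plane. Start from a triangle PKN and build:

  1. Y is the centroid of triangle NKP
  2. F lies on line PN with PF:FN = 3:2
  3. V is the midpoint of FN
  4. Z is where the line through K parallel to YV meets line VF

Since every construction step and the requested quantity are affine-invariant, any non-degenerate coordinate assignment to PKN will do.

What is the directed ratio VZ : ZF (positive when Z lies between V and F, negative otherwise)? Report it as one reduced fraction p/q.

Set P = (0, 0), K = (1, 0), N = (0, 1); any affine frame gives the same invariant.
1. Y is the centroid of triangle NKP ⇒ Y = (1/3, 1/3)
2. F lies on line PN with PF:FN = 3:2 ⇒ F = (0, 3/5)
3. V is the midpoint of FN ⇒ V = (0, 4/5)
4. Z is where the line through K parallel to YV meets line VF ⇒ Z = (0, 7/5)
Z = V + t·(F−V) with t = -3, so VZ:ZF = t:(1−t) = -3:4

VZ:ZF = -3/4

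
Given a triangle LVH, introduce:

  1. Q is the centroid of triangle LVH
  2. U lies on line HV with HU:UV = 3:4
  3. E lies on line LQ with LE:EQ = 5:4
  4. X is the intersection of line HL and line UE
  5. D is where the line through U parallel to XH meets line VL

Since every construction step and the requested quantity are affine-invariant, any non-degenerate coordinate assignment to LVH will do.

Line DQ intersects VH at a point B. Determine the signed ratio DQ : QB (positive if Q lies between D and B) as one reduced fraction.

Set L = (0, 0), V = (1, 0), H = (0, 1); any affine frame gives the same invariant.
1. Q is the centroid of triangle LVH ⇒ Q = (1/3, 1/3)
2. U lies on line HV with HU:UV = 3:4 ⇒ U = (3/7, 4/7)
3. E lies on line LQ with LE:EQ = 5:4 ⇒ E = (5/27, 5/27)
4. X is the intersection of line HL and line UE ⇒ X = (0, -5/46)
5. D is where the line through U parallel to XH meets line VL ⇒ D = (3/7, 0)
line DQ meets VH at B = (1/5, 4/5)
Q = D + t·(B−D) with t = 5/12, so DQ:QB = 5/12:7/12

DQ:QB = 5/7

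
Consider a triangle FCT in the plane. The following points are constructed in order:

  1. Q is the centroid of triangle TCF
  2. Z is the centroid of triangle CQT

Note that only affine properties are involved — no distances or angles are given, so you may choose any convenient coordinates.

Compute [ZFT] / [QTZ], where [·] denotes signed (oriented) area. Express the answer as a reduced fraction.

[ZFT]:[QTZ] = 4

Assign F = (0, 0), C = (1, 0), T = (0, 1) — the answer is frame-independent, so this choice is without loss of generality.
1. Q is the centroid of triangle TCF ⇒ Q = (1/3, 1/3)
2. Z is the centroid of triangle CQT ⇒ Z = (4/9, 4/9)
2·[ZFT] = -4/9, 2·[QTZ] = -1/9
[ZFT]:[QTZ] = -4/9:-1/9 = 4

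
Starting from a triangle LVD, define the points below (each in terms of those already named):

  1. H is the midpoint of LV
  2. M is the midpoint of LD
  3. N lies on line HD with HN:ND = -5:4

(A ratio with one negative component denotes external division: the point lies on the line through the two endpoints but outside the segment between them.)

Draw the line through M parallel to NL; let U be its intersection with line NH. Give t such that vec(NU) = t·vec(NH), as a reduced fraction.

t = 2/5

Work in coordinates with L = (0, 0), V = (1, 0), D = (0, 1).
1. H is the midpoint of LV ⇒ H = (1/2, 0)
2. M is the midpoint of LD ⇒ M = (0, 1/2)
3. N lies on line HD with HN:ND = -5:4 ⇒ N = (-2, 5)
through M parallel to NL: direction (2, -5); meets NH at U = (-1, 3)
U = N + t·(H−N) with t = 2/5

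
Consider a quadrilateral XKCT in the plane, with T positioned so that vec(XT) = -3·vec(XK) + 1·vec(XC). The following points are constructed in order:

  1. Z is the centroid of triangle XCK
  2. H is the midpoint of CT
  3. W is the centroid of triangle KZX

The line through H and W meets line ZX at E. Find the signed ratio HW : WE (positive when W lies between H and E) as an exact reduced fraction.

HW:WE = -17/2

Choose coordinates X = (0, 0), K = (1, 0), C = (0, 1), T = (-3, 1).
1. Z is the centroid of triangle XCK ⇒ Z = (1/3, 1/3)
2. H is the midpoint of CT ⇒ H = (-3/2, 1)
3. W is the centroid of triangle KZX ⇒ W = (4/9, 1/9)
line HW meets ZX at E = (11/51, 11/51)
W = H + t·(E−H) with t = 17/15, so HW:WE = 17/15:-2/15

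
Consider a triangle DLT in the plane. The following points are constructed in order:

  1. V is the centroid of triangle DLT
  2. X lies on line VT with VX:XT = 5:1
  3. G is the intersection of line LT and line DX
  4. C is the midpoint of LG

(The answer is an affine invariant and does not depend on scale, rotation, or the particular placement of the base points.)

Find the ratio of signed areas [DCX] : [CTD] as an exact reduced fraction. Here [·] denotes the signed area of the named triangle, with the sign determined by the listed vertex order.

[DCX]:[CTD] = 68/81

Work in coordinates with D = (0, 0), L = (1, 0), T = (0, 1).
1. V is the centroid of triangle DLT ⇒ V = (1/3, 1/3)
2. X lies on line VT with VX:XT = 5:1 ⇒ X = (1/18, 8/9)
3. G is the intersection of line LT and line DX ⇒ G = (1/17, 16/17)
4. C is the midpoint of LG ⇒ C = (9/17, 8/17)
2·[DCX] = 4/9, 2·[CTD] = 9/17
[DCX]:[CTD] = 4/9:9/17 = 68/81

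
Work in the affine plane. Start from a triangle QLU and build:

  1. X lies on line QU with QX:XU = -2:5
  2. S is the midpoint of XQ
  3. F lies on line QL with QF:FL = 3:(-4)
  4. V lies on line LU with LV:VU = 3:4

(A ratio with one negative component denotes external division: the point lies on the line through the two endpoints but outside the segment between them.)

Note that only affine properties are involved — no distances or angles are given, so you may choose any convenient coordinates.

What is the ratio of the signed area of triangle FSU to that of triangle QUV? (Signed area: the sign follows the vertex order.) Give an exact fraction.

Assign Q = (0, 0), L = (1, 0), U = (0, 1) — the answer is frame-independent, so this choice is without loss of generality.
1. X lies on line QU with QX:XU = -2:5 ⇒ X = (0, -2/3)
2. S is the midpoint of XQ ⇒ S = (0, -1/3)
3. F lies on line QL with QF:FL = 3:(-4) ⇒ F = (-3, 0)
4. V lies on line LU with LV:VU = 3:4 ⇒ V = (4/7, 3/7)
2·[FSU] = 4, 2·[QUV] = -4/7
[FSU]:[QUV] = 4:-4/7 = -7

[FSU]:[QUV] = -7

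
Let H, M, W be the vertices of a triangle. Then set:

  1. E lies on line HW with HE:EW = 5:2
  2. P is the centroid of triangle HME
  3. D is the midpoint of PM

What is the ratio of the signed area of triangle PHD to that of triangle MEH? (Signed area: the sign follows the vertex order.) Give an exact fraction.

[PHD]:[MEH] = 1/6

Set H = (0, 0), M = (1, 0), W = (0, 1); any affine frame gives the same invariant.
1. E lies on line HW with HE:EW = 5:2 ⇒ E = (0, 5/7)
2. P is the centroid of triangle HME ⇒ P = (1/3, 5/21)
3. D is the midpoint of PM ⇒ D = (2/3, 5/42)
2·[PHD] = 5/42, 2·[MEH] = 5/7
[PHD]:[MEH] = 5/42:5/7 = 1/6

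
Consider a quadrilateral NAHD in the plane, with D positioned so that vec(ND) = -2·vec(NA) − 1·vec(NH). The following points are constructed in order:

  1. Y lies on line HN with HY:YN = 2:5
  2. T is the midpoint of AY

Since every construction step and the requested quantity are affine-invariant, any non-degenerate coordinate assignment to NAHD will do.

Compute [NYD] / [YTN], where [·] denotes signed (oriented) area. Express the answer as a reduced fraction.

[NYD]:[YTN] = -4

Assign N = (0, 0), A = (1, 0), H = (0, 1), D = (-2, -1) — the answer is frame-independent, so this choice is without loss of generality.
1. Y lies on line HN with HY:YN = 2:5 ⇒ Y = (0, 5/7)
2. T is the midpoint of AY ⇒ T = (1/2, 5/14)
2·[NYD] = 10/7, 2·[YTN] = -5/14
[NYD]:[YTN] = 10/7:-5/14 = -4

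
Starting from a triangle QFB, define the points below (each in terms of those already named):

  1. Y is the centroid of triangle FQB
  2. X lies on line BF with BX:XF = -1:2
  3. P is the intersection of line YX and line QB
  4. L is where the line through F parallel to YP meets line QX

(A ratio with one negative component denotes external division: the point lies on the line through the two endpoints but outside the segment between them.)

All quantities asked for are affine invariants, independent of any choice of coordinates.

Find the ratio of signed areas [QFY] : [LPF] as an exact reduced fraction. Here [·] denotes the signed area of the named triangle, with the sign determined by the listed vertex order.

Assign Q = (0, 0), F = (1, 0), B = (0, 1) — the answer is frame-independent, so this choice is without loss of generality.
1. Y is the centroid of triangle FQB ⇒ Y = (1/3, 1/3)
2. X lies on line BF with BX:XF = -1:2 ⇒ X = (-1, 2)
3. P is the intersection of line YX and line QB ⇒ P = (0, 3/4)
4. L is where the line through F parallel to YP meets line QX ⇒ L = (-5/3, 10/3)
2·[QFY] = 1/3, 2·[LPF] = 4/3
[QFY]:[LPF] = 1/3:4/3 = 1/4

[QFY]:[LPF] = 1/4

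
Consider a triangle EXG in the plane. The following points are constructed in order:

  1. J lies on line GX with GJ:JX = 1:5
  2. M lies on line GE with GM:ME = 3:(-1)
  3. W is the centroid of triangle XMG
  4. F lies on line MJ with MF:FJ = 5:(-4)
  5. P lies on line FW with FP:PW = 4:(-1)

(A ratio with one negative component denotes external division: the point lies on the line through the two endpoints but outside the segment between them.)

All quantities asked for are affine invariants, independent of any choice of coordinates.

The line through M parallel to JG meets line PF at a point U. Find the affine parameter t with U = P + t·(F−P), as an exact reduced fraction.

Choose coordinates E = (0, 0), X = (1, 0), G = (0, 1).
1. J lies on line GX with GJ:JX = 1:5 ⇒ J = (1/6, 5/6)
2. M lies on line GE with GM:ME = 3:(-1) ⇒ M = (0, -1/2)
3. W is the centroid of triangle XMG ⇒ W = (1/3, 1/6)
4. F lies on line MJ with MF:FJ = 5:(-4) ⇒ F = (5/6, 37/6)
5. P lies on line FW with FP:PW = 4:(-1) ⇒ P = (1/6, -11/6)
through M parallel to JG: direction (-1/6, 1/6); meets PF at U = (10/39, -59/78)
U = P + t·(F−P) with t = 7/52

t = 7/52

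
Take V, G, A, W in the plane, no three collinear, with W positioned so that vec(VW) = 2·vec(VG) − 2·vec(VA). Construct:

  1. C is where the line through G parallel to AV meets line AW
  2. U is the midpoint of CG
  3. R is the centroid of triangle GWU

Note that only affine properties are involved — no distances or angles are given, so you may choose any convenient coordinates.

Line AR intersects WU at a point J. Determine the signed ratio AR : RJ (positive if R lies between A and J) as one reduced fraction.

AR:RJ = -7

Work in coordinates with V = (0, 0), G = (1, 0), A = (0, 1), W = (2, -2).
1. C is where the line through G parallel to AV meets line AW ⇒ C = (1, -1/2)
2. U is the midpoint of CG ⇒ U = (1, -1/4)
3. R is the centroid of triangle GWU ⇒ R = (4/3, -3/4)
line AR meets WU at J = (8/7, -1/2)
R = A + t·(J−A) with t = 7/6, so AR:RJ = 7/6:-1/6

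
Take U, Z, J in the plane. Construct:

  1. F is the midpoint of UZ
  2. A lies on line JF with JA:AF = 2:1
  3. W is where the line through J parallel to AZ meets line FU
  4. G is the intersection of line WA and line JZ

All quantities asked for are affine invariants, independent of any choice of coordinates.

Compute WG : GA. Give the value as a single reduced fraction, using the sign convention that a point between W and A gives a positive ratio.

WG:GA = 3

Assign U = (0, 0), Z = (1, 0), J = (0, 1) — the answer is frame-independent, so this choice is without loss of generality.
1. F is the midpoint of UZ ⇒ F = (1/2, 0)
2. A lies on line JF with JA:AF = 2:1 ⇒ A = (1/3, 1/3)
3. W is where the line through J parallel to AZ meets line FU ⇒ W = (2, 0)
4. G is the intersection of line WA and line JZ ⇒ G = (3/4, 1/4)
G = W + t·(A−W) with t = 3/4, so WG:GA = t:(1−t) = 3/4:1/4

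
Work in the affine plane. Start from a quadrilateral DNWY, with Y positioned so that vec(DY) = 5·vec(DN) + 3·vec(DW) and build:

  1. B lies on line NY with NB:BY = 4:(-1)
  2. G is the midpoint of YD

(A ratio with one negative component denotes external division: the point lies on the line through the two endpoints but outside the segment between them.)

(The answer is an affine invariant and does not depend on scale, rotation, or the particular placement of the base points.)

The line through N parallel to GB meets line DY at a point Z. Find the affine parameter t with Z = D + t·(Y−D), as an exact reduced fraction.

t = 5/2

Choose coordinates D = (0, 0), N = (1, 0), W = (0, 1), Y = (5, 3).
1. B lies on line NY with NB:BY = 4:(-1) ⇒ B = (19/3, 4)
2. G is the midpoint of YD ⇒ G = (5/2, 3/2)
through N parallel to GB: direction (23/6, 5/2); meets DY at Z = (25/2, 15/2)
Z = D + t·(Y−D) with t = 5/2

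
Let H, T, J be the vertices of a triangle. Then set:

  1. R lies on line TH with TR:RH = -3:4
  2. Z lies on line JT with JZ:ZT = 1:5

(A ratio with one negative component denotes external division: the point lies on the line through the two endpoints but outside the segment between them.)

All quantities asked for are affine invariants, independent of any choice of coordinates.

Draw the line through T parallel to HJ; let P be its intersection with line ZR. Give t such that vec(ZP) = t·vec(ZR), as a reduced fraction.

t = 5/23

Set H = (0, 0), T = (1, 0), J = (0, 1); any affine frame gives the same invariant.
1. R lies on line TH with TR:RH = -3:4 ⇒ R = (4, 0)
2. Z lies on line JT with JZ:ZT = 1:5 ⇒ Z = (1/6, 5/6)
through T parallel to HJ: direction (0, 1); meets ZR at P = (1, 15/23)
P = Z + t·(R−Z) with t = 5/23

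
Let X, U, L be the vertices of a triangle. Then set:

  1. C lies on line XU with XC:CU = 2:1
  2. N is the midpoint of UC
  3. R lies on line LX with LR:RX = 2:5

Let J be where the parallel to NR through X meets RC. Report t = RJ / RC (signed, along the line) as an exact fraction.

Assign X = (0, 0), U = (1, 0), L = (0, 1) — the answer is frame-independent, so this choice is without loss of generality.
1. C lies on line XU with XC:CU = 2:1 ⇒ C = (2/3, 0)
2. N is the midpoint of UC ⇒ N = (5/6, 0)
3. R lies on line LX with LR:RX = 2:5 ⇒ R = (0, 5/7)
through X parallel to NR: direction (-5/6, 5/7); meets RC at J = (10/3, -20/7)
J = R + t·(C−R) with t = 5

t = 5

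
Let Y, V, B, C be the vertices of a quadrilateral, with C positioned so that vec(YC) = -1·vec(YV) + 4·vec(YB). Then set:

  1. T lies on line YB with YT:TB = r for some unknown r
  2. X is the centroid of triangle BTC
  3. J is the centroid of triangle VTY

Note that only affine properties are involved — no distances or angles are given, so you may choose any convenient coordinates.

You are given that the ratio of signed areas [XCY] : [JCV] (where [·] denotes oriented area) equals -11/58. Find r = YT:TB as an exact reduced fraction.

Choose coordinates Y = (0, 0), V = (1, 0), B = (0, 1), C = (-1, 4).
1. With YT:TB = r, write λ = r/(r+1) so T = Y + λ·(B−Y); T is affine-linear in λ
2. X is the centroid of triangle BTC ⇒ X is an affine combination of earlier points and hence also affine-linear in λ
3. J is the centroid of triangle VTY ⇒ J is an affine combination of earlier points and hence also affine-linear in λ
Every point depending on T is an affine combination of T and λ-independent points, so each such coordinate is linear in λ; the λ² term in each signed area is a multiple of (B−Y)×(B−Y) = 0, so 2·[XCY] and 2·[JCV] are each linear in λ. Evaluating at λ=0 and λ=1:
  2·[XCY] = 1/3·λ + 1/3,   2·[JCV] = 2/3·λ − 8/3
So [XCY]:[JCV] = (1/3·λ + 1/3) / (2/3·λ − 8/3). Setting this equal to -11/58:
  1/3·λ + 1/3 = -11/58·(2/3·λ − 8/3)  ⇒  λ = 3/8
Then r = λ/(1−λ) = (3/8)/(5/8) = 3/5. Check: with r = 3/5, T = (0, 3/8) and [XCY]:[JCV] = -11/58 as required.

r = 3/5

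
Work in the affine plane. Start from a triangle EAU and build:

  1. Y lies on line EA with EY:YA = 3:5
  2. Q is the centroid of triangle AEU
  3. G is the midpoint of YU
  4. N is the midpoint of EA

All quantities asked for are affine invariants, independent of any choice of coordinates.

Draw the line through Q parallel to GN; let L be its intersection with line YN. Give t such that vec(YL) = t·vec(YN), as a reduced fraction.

t = 4/3

Assign E = (0, 0), A = (1, 0), U = (0, 1) — the answer is frame-independent, so this choice is without loss of generality.
1. Y lies on line EA with EY:YA = 3:5 ⇒ Y = (3/8, 0)
2. Q is the centroid of triangle AEU ⇒ Q = (1/3, 1/3)
3. G is the midpoint of YU ⇒ G = (3/16, 1/2)
4. N is the midpoint of EA ⇒ N = (1/2, 0)
through Q parallel to GN: direction (5/16, -1/2); meets YN at L = (13/24, 0)
L = Y + t·(N−Y) with t = 4/3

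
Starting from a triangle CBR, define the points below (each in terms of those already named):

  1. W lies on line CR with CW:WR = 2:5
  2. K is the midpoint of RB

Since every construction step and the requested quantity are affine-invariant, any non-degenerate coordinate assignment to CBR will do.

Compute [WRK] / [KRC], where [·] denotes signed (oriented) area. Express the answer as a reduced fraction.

Choose coordinates C = (0, 0), B = (1, 0), R = (0, 1).
1. W lies on line CR with CW:WR = 2:5 ⇒ W = (0, 2/7)
2. K is the midpoint of RB ⇒ K = (1/2, 1/2)
2·[WRK] = -5/14, 2·[KRC] = 1/2
[WRK]:[KRC] = -5/14:1/2 = -5/7

[WRK]:[KRC] = -5/7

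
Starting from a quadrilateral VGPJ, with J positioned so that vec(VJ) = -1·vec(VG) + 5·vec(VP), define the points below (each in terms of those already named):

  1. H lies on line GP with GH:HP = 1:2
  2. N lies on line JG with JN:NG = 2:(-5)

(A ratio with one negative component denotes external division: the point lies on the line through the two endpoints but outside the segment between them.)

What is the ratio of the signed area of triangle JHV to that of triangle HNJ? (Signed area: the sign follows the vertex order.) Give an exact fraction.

Work in coordinates with V = (0, 0), G = (1, 0), P = (0, 1), J = (-1, 5).
1. H lies on line GP with GH:HP = 1:2 ⇒ H = (2/3, 1/3)
2. N lies on line JG with JN:NG = 2:(-5) ⇒ N = (-7/3, 25/3)
2·[JHV] = -11/3, 2·[HNJ] = -2/3
[JHV]:[HNJ] = -11/3:-2/3 = 11/2

[JHV]:[HNJ] = 11/2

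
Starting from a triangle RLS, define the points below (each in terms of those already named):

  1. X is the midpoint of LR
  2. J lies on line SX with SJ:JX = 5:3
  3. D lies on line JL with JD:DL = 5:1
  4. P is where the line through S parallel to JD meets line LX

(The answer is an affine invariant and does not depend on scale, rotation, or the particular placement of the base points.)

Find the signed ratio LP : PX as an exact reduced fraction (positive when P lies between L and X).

Assign R = (0, 0), L = (1, 0), S = (0, 1) — the answer is frame-independent, so this choice is without loss of generality.
1. X is the midpoint of LR ⇒ X = (1/2, 0)
2. J lies on line SX with SJ:JX = 5:3 ⇒ J = (5/16, 3/8)
3. D lies on line JL with JD:DL = 5:1 ⇒ D = (85/96, 1/16)
4. P is where the line through S parallel to JD meets line LX ⇒ P = (11/6, 0)
P = L + t·(X−L) with t = -5/3, so LP:PX = t:(1−t) = -5/3:8/3

LP:PX = -5/8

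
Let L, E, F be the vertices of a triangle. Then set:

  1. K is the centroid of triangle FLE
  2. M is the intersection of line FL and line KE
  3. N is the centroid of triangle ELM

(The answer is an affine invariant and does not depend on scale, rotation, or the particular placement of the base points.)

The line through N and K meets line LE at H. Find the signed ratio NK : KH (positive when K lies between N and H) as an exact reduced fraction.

Work in coordinates with L = (0, 0), E = (1, 0), F = (0, 1).
1. K is the centroid of triangle FLE ⇒ K = (1/3, 1/3)
2. M is the intersection of line FL and line KE ⇒ M = (0, 1/2)
3. N is the centroid of triangle ELM ⇒ N = (1/3, 1/6)
line NK meets LE at H = (1/3, 0)
K = N + t·(H−N) with t = -1, so NK:KH = -1:2

NK:KH = -1/2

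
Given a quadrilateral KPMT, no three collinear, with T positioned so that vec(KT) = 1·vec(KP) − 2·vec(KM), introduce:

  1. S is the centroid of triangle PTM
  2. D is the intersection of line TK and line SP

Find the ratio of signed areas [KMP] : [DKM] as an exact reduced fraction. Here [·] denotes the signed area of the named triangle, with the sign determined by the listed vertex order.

Work in coordinates with K = (0, 0), P = (1, 0), M = (0, 1), T = (1, -2).
1. S is the centroid of triangle PTM ⇒ S = (2/3, -1/3)
2. D is the intersection of line TK and line SP ⇒ D = (1/3, -2/3)
2·[KMP] = -1, 2·[DKM] = -1/3
[KMP]:[DKM] = -1:-1/3 = 3

[KMP]:[DKM] = 3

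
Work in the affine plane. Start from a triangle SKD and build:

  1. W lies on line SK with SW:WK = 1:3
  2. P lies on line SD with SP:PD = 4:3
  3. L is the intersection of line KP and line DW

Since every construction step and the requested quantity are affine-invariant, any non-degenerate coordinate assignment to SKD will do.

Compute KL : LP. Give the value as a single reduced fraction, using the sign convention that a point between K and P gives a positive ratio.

KL:LP = 7

Set S = (0, 0), K = (1, 0), D = (0, 1); any affine frame gives the same invariant.
1. W lies on line SK with SW:WK = 1:3 ⇒ W = (1/4, 0)
2. P lies on line SD with SP:PD = 4:3 ⇒ P = (0, 4/7)
3. L is the intersection of line KP and line DW ⇒ L = (1/8, 1/2)
L = K + t·(P−K) with t = 7/8, so KL:LP = t:(1−t) = 7/8:1/8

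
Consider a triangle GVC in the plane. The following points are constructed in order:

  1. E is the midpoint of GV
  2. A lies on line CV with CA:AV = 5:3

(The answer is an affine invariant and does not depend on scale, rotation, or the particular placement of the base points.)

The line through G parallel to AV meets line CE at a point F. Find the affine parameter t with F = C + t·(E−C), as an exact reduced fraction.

Work in coordinates with G = (0, 0), V = (1, 0), C = (0, 1).
1. E is the midpoint of GV ⇒ E = (1/2, 0)
2. A lies on line CV with CA:AV = 5:3 ⇒ A = (5/8, 3/8)
through G parallel to AV: direction (3/8, -3/8); meets CE at F = (1, -1)
F = C + t·(E−C) with t = 2

t = 2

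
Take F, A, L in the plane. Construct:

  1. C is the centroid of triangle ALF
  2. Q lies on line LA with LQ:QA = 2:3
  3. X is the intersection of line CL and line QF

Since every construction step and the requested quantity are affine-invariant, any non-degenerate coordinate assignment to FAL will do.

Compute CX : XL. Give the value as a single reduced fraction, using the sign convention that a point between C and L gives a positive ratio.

Work in coordinates with F = (0, 0), A = (1, 0), L = (0, 1).
1. C is the centroid of triangle ALF ⇒ C = (1/3, 1/3)
2. Q lies on line LA with LQ:QA = 2:3 ⇒ Q = (2/5, 3/5)
3. X is the intersection of line CL and line QF ⇒ X = (2/7, 3/7)
X = C + t·(L−C) with t = 1/7, so CX:XL = t:(1−t) = 1/7:6/7

CX:XL = 1/6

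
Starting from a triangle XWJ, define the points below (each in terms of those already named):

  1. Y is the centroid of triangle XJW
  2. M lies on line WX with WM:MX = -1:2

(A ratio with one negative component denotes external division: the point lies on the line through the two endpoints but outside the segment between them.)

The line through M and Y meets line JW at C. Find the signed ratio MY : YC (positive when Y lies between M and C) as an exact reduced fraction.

MY:YC = -4

Work in coordinates with X = (0, 0), W = (1, 0), J = (0, 1).
1. Y is the centroid of triangle XJW ⇒ Y = (1/3, 1/3)
2. M lies on line WX with WM:MX = -1:2 ⇒ M = (2, 0)
line MY meets JW at C = (3/4, 1/4)
Y = M + t·(C−M) with t = 4/3, so MY:YC = 4/3:-1/3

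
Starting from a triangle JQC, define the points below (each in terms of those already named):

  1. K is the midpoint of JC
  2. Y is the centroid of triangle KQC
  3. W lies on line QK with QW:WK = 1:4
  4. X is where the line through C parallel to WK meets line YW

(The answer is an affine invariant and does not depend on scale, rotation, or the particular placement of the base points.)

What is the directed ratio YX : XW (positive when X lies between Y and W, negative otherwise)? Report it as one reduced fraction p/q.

Set J = (0, 0), Q = (1, 0), C = (0, 1); any affine frame gives the same invariant.
1. K is the midpoint of JC ⇒ K = (0, 1/2)
2. Y is the centroid of triangle KQC ⇒ Y = (1/3, 1/2)
3. W lies on line QK with QW:WK = 1:4 ⇒ W = (4/5, 1/10)
4. X is where the line through C parallel to WK meets line YW ⇒ X = (-3/5, 13/10)
X = Y + t·(W−Y) with t = -2, so YX:XW = t:(1−t) = -2:3

YX:XW = -2/3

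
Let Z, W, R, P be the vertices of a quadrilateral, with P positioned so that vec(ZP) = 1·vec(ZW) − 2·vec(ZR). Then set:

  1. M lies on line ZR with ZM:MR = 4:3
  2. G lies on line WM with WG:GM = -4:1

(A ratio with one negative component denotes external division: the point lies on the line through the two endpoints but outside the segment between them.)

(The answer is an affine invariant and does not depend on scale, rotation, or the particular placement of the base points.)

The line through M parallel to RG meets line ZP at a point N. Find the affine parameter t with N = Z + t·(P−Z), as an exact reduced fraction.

t = -4/19

Work in coordinates with Z = (0, 0), W = (1, 0), R = (0, 1), P = (1, -2).
1. M lies on line ZR with ZM:MR = 4:3 ⇒ M = (0, 4/7)
2. G lies on line WM with WG:GM = -4:1 ⇒ G = (-1/3, 16/21)
through M parallel to RG: direction (-1/3, -5/21); meets ZP at N = (-4/19, 8/19)
N = Z + t·(P−Z) with t = -4/19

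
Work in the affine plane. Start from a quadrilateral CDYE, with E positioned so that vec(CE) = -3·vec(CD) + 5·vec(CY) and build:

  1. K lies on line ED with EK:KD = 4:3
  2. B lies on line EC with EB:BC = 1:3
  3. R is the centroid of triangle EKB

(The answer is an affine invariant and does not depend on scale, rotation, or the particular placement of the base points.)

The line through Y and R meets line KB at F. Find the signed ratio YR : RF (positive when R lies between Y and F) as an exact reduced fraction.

YR:RF = -71/20

Work in coordinates with C = (0, 0), D = (1, 0), Y = (0, 1), E = (-3, 5).
1. K lies on line ED with EK:KD = 4:3 ⇒ K = (-5/7, 15/7)
2. B lies on line EC with EB:BC = 1:3 ⇒ B = (-9/4, 15/4)
3. R is the centroid of triangle EKB ⇒ R = (-167/84, 305/84)
line YR meets KB at F = (-2839/1988, 5745/1988)
R = Y + t·(F−Y) with t = 71/51, so YR:RF = 71/51:-20/51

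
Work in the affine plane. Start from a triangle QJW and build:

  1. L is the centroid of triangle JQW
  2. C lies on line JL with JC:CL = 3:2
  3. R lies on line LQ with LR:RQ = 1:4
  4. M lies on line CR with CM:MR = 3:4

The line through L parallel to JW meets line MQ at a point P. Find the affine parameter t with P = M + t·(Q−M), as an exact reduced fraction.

t = 1/36

Assign Q = (0, 0), J = (1, 0), W = (0, 1) — the answer is frame-independent, so this choice is without loss of generality.
1. L is the centroid of triangle JQW ⇒ L = (1/3, 1/3)
2. C lies on line JL with JC:CL = 3:2 ⇒ C = (3/5, 1/5)
3. R lies on line LQ with LR:RQ = 1:4 ⇒ R = (4/15, 4/15)
4. M lies on line CR with CM:MR = 3:4 ⇒ M = (16/35, 8/35)
through L parallel to JW: direction (-1, 1); meets MQ at P = (4/9, 2/9)
P = M + t·(Q−M) with t = 1/36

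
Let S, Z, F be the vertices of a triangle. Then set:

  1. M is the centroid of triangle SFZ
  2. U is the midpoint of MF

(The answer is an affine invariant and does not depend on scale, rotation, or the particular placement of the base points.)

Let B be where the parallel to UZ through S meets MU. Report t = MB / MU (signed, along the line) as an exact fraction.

t = -3

Choose coordinates S = (0, 0), Z = (1, 0), F = (0, 1).
1. M is the centroid of triangle SFZ ⇒ M = (1/3, 1/3)
2. U is the midpoint of MF ⇒ U = (1/6, 2/3)
through S parallel to UZ: direction (5/6, -2/3); meets MU at B = (5/6, -2/3)
B = M + t·(U−M) with t = -3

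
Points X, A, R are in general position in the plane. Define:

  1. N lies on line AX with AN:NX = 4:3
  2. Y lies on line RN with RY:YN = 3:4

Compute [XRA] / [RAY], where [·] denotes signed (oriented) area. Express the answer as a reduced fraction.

Work in coordinates with X = (0, 0), A = (1, 0), R = (0, 1).
1. N lies on line AX with AN:NX = 4:3 ⇒ N = (3/7, 0)
2. Y lies on line RN with RY:YN = 3:4 ⇒ Y = (9/49, 4/7)
2·[XRA] = -1, 2·[RAY] = -12/49
[XRA]:[RAY] = -1:-12/49 = 49/12

[XRA]:[RAY] = 49/12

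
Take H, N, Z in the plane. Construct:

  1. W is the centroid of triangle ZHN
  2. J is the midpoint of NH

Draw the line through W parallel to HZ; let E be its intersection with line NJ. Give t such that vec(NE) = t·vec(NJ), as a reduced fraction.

t = 4/3

Set H = (0, 0), N = (1, 0), Z = (0, 1); any affine frame gives the same invariant.
1. W is the centroid of triangle ZHN ⇒ W = (1/3, 1/3)
2. J is the midpoint of NH ⇒ J = (1/2, 0)
through W parallel to HZ: direction (0, 1); meets NJ at E = (1/3, 0)
E = N + t·(J−N) with t = 4/3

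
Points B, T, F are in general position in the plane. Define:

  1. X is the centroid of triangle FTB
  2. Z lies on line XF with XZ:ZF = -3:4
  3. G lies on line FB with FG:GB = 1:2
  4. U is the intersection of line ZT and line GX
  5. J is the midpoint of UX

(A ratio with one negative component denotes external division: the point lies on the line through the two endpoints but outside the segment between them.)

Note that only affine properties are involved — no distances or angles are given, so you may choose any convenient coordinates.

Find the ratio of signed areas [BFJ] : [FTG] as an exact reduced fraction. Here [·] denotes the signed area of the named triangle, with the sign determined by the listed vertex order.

[BFJ]:[FTG] = 17/8

Set B = (0, 0), T = (1, 0), F = (0, 1); any affine frame gives the same invariant.
1. X is the centroid of triangle FTB ⇒ X = (1/3, 1/3)
2. Z lies on line XF with XZ:ZF = -3:4 ⇒ Z = (4/3, -5/3)
3. G lies on line FB with FG:GB = 1:2 ⇒ G = (0, 2/3)
4. U is the intersection of line ZT and line GX ⇒ U = (13/12, -5/12)
5. J is the midpoint of UX ⇒ J = (17/24, -1/24)
2·[BFJ] = -17/24, 2·[FTG] = -1/3
[BFJ]:[FTG] = -17/24:-1/3 = 17/8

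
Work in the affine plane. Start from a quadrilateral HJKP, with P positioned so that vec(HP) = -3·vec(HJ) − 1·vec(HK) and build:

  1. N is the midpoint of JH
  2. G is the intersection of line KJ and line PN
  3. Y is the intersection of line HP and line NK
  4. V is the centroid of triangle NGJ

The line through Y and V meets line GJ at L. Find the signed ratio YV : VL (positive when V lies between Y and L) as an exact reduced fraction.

YV:VL = 11/7

Assign H = (0, 0), J = (1, 0), K = (0, 1), P = (-3, -1) — the answer is frame-independent, so this choice is without loss of generality.
1. N is the midpoint of JH ⇒ N = (1/2, 0)
2. G is the intersection of line KJ and line PN ⇒ G = (8/9, 1/9)
3. Y is the intersection of line HP and line NK ⇒ Y = (3/7, 1/7)
4. V is the centroid of triangle NGJ ⇒ V = (43/54, 1/27)
line YV meets GJ at L = (34/33, -1/33)
V = Y + t·(L−Y) with t = 11/18, so YV:VL = 11/18:7/18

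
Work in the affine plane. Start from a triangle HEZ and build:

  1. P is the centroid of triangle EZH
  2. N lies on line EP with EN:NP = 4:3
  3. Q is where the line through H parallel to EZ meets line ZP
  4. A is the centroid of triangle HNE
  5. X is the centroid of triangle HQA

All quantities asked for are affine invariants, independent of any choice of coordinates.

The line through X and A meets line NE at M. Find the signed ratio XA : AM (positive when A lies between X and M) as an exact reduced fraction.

XA:AM = 7/3

Set H = (0, 0), E = (1, 0), Z = (0, 1); any affine frame gives the same invariant.
1. P is the centroid of triangle EZH ⇒ P = (1/3, 1/3)
2. N lies on line EP with EN:NP = 4:3 ⇒ N = (13/21, 4/21)
3. Q is where the line through H parallel to EZ meets line ZP ⇒ Q = (1, -1)
4. A is the centroid of triangle HNE ⇒ A = (34/63, 4/63)
5. X is the centroid of triangle HQA ⇒ X = (97/189, -59/189)
line XA meets NE at M = (27/49, 11/49)
A = X + t·(M−X) with t = 7/10, so XA:AM = 7/10:3/10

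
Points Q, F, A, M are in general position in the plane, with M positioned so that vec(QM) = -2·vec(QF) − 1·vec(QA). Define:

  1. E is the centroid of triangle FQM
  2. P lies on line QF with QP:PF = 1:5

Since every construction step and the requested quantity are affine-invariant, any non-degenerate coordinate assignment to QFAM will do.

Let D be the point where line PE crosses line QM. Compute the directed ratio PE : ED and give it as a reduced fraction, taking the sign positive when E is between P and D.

Set Q = (0, 0), F = (1, 0), A = (0, 1), M = (-2, -1); any affine frame gives the same invariant.
1. E is the centroid of triangle FQM ⇒ E = (-1/3, -1/3)
2. P lies on line QF with QP:PF = 1:5 ⇒ P = (1/6, 0)
line PE meets QM at D = (2/3, 1/3)
E = P + t·(D−P) with t = -1, so PE:ED = -1:2

PE:ED = -1/2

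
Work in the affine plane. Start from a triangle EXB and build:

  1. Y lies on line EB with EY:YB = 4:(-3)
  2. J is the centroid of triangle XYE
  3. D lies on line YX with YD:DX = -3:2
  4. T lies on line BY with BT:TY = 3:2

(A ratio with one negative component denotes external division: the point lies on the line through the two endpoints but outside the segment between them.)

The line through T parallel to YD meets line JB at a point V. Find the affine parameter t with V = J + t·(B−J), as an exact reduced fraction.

Assign E = (0, 0), X = (1, 0), B = (0, 1) — the answer is frame-independent, so this choice is without loss of generality.
1. Y lies on line EB with EY:YB = 4:(-3) ⇒ Y = (0, 4)
2. J is the centroid of triangle XYE ⇒ J = (1/3, 4/3)
3. D lies on line YX with YD:DX = -3:2 ⇒ D = (3, -8)
4. T lies on line BY with BT:TY = 3:2 ⇒ T = (0, 14/5)
through T parallel to YD: direction (3, -12); meets JB at V = (9/25, 34/25)
V = J + t·(B−J) with t = -2/25

t = -2/25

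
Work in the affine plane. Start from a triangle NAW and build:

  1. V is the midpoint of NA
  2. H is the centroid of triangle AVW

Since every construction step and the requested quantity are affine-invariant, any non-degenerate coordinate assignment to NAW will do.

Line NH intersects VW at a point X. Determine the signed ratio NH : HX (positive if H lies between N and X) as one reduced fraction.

Choose coordinates N = (0, 0), A = (1, 0), W = (0, 1).
1. V is the midpoint of NA ⇒ V = (1/2, 0)
2. H is the centroid of triangle AVW ⇒ H = (1/2, 1/3)
line NH meets VW at X = (3/8, 1/4)
H = N + t·(X−N) with t = 4/3, so NH:HX = 4/3:-1/3

NH:HX = -4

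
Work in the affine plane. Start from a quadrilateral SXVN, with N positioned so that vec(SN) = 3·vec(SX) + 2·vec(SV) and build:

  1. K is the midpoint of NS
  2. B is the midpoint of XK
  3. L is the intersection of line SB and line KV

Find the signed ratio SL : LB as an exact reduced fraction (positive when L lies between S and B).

Choose coordinates S = (0, 0), X = (1, 0), V = (0, 1), N = (3, 2).
1. K is the midpoint of NS ⇒ K = (3/2, 1)
2. B is the midpoint of XK ⇒ B = (5/4, 1/2)
3. L is the intersection of line SB and line KV ⇒ L = (5/2, 1)
L = S + t·(B−S) with t = 2, so SL:LB = t:(1−t) = 2:-1

SL:LB = -2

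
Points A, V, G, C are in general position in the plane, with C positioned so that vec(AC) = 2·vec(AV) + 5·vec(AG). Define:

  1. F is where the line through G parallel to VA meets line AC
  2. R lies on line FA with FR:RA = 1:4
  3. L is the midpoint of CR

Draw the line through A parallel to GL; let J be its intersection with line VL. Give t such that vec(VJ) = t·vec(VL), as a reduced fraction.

t = 95/153

Set A = (0, 0), V = (1, 0), G = (0, 1), C = (2, 5); any affine frame gives the same invariant.
1. F is where the line through G parallel to VA meets line AC ⇒ F = (2/5, 1)
2. R lies on line FA with FR:RA = 1:4 ⇒ R = (8/25, 4/5)
3. L is the midpoint of CR ⇒ L = (29/25, 29/10)
through A parallel to GL: direction (29/25, 19/10); meets VL at J = (841/765, 551/306)
J = V + t·(L−V) with t = 95/153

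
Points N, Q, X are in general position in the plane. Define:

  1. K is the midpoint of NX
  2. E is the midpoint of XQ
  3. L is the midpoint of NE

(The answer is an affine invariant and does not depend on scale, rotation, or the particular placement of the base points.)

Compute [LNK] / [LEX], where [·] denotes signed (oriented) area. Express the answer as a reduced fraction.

[LNK]:[LEX] = -1/2

Assign N = (0, 0), Q = (1, 0), X = (0, 1) — the answer is frame-independent, so this choice is without loss of generality.
1. K is the midpoint of NX ⇒ K = (0, 1/2)
2. E is the midpoint of XQ ⇒ E = (1/2, 1/2)
3. L is the midpoint of NE ⇒ L = (1/4, 1/4)
2·[LNK] = -1/8, 2·[LEX] = 1/4
[LNK]:[LEX] = -1/8:1/4 = -1/2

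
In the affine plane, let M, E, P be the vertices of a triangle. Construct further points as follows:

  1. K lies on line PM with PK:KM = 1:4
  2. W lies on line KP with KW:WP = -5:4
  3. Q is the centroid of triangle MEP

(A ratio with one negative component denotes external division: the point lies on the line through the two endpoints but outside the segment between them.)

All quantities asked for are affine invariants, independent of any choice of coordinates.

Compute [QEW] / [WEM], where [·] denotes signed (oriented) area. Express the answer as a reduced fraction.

Assign M = (0, 0), E = (1, 0), P = (0, 1) — the answer is frame-independent, so this choice is without loss of generality.
1. K lies on line PM with PK:KM = 1:4 ⇒ K = (0, 4/5)
2. W lies on line KP with KW:WP = -5:4 ⇒ W = (0, 9/5)
3. Q is the centroid of triangle MEP ⇒ Q = (1/3, 1/3)
2·[QEW] = 13/15, 2·[WEM] = -9/5
[QEW]:[WEM] = 13/15:-9/5 = -13/27

[QEW]:[WEM] = -13/27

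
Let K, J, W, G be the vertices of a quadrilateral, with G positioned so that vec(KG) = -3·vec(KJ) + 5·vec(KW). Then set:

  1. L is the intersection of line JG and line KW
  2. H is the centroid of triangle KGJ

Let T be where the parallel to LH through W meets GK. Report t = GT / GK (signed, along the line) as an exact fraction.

Assign K = (0, 0), J = (1, 0), W = (0, 1), G = (-3, 5) — the answer is frame-independent, so this choice is without loss of generality.
1. L is the intersection of line JG and line KW ⇒ L = (0, 5/4)
2. H is the centroid of triangle KGJ ⇒ H = (-2/3, 5/3)
through W parallel to LH: direction (-2/3, 5/12); meets GK at T = (-24/25, 8/5)
T = G + t·(K−G) with t = 17/25

t = 17/25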